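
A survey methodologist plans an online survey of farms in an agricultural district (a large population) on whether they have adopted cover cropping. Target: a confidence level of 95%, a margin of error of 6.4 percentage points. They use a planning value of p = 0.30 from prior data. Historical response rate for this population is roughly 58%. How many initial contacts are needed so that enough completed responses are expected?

340

For 95% confidence, z = 1.960.
Completed interviews needed: n₀ = 1.960² × 0.2100 / 0.064² ≈ 196.96 → 197.
At a 58% response rate, contacts needed = 197 / 0.58 ≈ 339.66 → 340.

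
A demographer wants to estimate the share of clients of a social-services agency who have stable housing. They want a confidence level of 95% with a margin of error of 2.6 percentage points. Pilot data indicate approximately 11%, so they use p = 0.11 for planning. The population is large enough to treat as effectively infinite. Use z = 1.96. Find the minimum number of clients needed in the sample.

With p = 0.11, p(1−p) = 0.0979.
n = z²·p(1−p)/E² = 1.96² × 0.0979 / 0.026² = 3.8416 × 0.0979 / 0.000676 ≈ 556.35.
Rounding up gives n = 557.

557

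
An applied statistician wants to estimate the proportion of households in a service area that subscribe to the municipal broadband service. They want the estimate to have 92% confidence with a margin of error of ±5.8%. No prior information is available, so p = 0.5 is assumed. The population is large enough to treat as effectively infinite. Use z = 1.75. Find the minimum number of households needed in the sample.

With p = 0.5, p(1−p) = 0.25.
n = z²·p(1−p)/E² = 1.75² × 0.2500 / 0.058² = 3.0625 × 0.2500 / 0.003364 ≈ 227.59.
Rounding up gives n = 228.

228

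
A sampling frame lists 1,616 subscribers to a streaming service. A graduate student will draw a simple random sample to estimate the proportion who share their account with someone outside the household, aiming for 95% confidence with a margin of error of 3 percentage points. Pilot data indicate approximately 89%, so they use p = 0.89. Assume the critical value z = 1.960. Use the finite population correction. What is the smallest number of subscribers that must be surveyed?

Unadjusted: n₀ = 1.960² × 0.89 × 0.11 / 0.030² ≈ 417.88, so n₀ = 418.
Finite population correction with N = 1,616: n = n₀ / (1 + (n₀−1)/N) = 418 / (1 + 417/1616) = 418 / 1.2580 ≈ 332.26.
Rounding up, n = 333.

333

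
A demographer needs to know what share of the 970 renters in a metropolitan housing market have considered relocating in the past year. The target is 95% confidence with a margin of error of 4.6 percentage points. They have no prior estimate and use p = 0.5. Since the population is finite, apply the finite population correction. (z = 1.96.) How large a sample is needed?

310

Unadjusted: n₀ = 1.96² × 0.50 × 0.50 / 0.046² ≈ 453.88, so n₀ = 454.
Finite population correction with N = 970: n = n₀ / (1 + (n₀−1)/N) = 454 / (1 + 453/970) = 454 / 1.4670 ≈ 309.47.
Rounding up, n = 310.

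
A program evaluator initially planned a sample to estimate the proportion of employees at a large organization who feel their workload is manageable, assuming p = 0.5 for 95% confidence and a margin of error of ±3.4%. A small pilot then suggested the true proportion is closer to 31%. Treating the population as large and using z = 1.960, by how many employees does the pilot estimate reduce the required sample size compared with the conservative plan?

120

Conservative (p = 0.5): n = 1.960² × 0.25 / 0.034² ≈ 830.80 → 831.
Using p = 0.31: p(1−p) = 0.2139, so n = 1.960² × 0.2139 / 0.034² ≈ 710.83 → 711.
Reduction: 831 − 711 = 120.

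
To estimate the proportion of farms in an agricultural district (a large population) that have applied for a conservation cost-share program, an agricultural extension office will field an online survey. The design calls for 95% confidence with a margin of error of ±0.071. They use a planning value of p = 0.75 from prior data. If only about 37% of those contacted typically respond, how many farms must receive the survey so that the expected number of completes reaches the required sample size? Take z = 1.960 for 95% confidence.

387

Completed interviews needed: n₀ = 1.960² × 0.1875 / 0.071² ≈ 142.89 → 143.
At a 37% response rate, contacts needed = 143 / 0.37 ≈ 386.49 → 387.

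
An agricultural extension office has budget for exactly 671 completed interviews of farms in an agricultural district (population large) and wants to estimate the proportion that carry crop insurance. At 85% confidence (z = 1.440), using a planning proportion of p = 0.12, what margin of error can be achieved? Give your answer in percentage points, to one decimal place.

SE(p̂) = √[p(1−p)/n] = √[0.1056/671] = 0.01255.
E = z × SE = 1.440 × 0.01255 = 0.01806, or 1.8 percentage points.

1.8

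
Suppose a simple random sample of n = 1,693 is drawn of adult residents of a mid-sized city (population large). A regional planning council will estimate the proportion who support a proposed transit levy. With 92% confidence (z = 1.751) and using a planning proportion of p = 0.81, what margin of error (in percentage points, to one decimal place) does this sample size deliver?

1.7

SE(p̂) = √[p(1−p)/n] = √[0.1539/1693] = 0.00953.
E = z × SE = 1.751 × 0.00953 = 0.01669, or 1.7 percentage points.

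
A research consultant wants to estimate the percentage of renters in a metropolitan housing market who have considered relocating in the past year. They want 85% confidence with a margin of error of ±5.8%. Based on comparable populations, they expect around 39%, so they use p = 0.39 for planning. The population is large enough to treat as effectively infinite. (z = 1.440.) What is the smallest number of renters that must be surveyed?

147

With p = 0.39, p(1−p) = 0.2379.
n = z²·p(1−p)/E² = 1.440² × 0.2379 / 0.058² = 2.0736 × 0.2379 / 0.003364 ≈ 146.64.
Rounding up gives n = 147.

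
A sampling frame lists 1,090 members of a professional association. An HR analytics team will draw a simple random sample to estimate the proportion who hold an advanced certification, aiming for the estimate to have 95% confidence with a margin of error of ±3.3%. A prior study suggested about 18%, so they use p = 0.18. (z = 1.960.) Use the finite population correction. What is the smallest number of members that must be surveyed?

Unadjusted: n₀ = 1.960² × 0.18 × 0.82 / 0.033² ≈ 520.68, so n₀ = 521.
Finite population correction with N = 1,090: n = n₀ / (1 + (n₀−1)/N) = 521 / (1 + 520/1090) = 521 / 1.4771 ≈ 352.73.
Rounding up, n = 353.

353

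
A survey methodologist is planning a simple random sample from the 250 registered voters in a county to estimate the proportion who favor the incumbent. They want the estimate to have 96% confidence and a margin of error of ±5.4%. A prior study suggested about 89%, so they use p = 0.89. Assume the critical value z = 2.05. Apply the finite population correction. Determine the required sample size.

Unadjusted: n₀ = 2.05² × 0.89 × 0.11 / 0.054² ≈ 141.09, so n₀ = 142.
Finite population correction with N = 250: n = n₀ / (1 + (n₀−1)/N) = 142 / (1 + 141/250) = 142 / 1.5640 ≈ 90.79.
Rounding up, n = 91.

91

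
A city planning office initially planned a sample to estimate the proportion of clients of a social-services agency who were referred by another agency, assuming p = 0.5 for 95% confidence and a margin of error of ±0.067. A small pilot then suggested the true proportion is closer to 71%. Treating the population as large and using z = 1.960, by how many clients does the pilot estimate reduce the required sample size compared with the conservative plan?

Conservative (p = 0.5): n = 1.960² × 0.25 / 0.067² ≈ 213.95 → 214.
Using p = 0.71: p(1−p) = 0.2059, so n = 1.960² × 0.2059 / 0.067² ≈ 176.21 → 177.
Reduction: 214 − 177 = 37.

37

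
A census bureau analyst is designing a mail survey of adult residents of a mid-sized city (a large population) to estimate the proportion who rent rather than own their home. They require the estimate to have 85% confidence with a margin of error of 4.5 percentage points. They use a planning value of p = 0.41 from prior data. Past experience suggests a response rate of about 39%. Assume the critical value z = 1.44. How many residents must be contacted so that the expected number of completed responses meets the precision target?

Completed interviews needed: n₀ = 1.44² × 0.2419 / 0.045² ≈ 247.71 → 248.
At a 39% response rate, contacts needed = 248 / 0.39 ≈ 635.90 → 636.

636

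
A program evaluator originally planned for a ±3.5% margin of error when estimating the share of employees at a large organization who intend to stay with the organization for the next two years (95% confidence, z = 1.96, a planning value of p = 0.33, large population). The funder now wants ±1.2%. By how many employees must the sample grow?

5205

At ±3.5%: n = 1.96² × 0.2211 / 0.035² ≈ 693.37 → 694.
At ±1.2%: n = 1.96² × 0.2211 / 0.012² ≈ 5898.46 → 5899.
Additional respondents: 5899 − 694 = 5205.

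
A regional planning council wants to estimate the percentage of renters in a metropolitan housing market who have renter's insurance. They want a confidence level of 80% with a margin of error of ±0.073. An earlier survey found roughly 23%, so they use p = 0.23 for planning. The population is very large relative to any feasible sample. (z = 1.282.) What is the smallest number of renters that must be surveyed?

With p = 0.23, p(1−p) = 0.1771.
n = z²·p(1−p)/E² = 1.282² × 0.1771 / 0.073² = 1.6435 × 0.1771 / 0.005329 ≈ 54.62.
Rounding up gives n = 55.

55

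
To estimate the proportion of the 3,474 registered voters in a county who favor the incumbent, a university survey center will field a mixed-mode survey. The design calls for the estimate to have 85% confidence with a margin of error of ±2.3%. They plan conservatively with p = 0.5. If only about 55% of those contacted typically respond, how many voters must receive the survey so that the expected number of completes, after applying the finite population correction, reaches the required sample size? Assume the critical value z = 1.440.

1391

Completed interviews needed (unadjusted): n₀ = 1.440² × 0.2500 / 0.023² ≈ 979.96 → 980.
FPC for N = 3,474: n = 980 / (1 + 979/3474) = 980 / 1.2818 ≈ 764.55 → 765.
At a 55% response rate, contacts needed = 765 / 0.55 ≈ 1390.91 → 1391.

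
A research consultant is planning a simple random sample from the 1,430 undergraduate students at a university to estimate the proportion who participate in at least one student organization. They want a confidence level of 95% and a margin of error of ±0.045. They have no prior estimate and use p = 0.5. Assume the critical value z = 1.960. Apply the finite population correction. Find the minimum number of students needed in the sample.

Unadjusted: n₀ = 1.960² × 0.50 × 0.50 / 0.045² ≈ 474.27, so n₀ = 475.
Finite population correction with N = 1,430: n = n₀ / (1 + (n₀−1)/N) = 475 / (1 + 474/1430) = 475 / 1.3315 ≈ 356.75.
Rounding up, n = 357.

357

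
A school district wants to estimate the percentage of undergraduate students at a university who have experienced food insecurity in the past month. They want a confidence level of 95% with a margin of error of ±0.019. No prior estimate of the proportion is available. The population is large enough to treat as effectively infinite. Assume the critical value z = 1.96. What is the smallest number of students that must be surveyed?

2661

With no prior estimate, use p = 0.5, giving p(1−p) = 0.25.
n = z²·p(1−p)/E² = 1.96² × 0.2500 / 0.019² = 3.8416 × 0.2500 / 0.000361 ≈ 2660.39.
Rounding up gives n = 2661.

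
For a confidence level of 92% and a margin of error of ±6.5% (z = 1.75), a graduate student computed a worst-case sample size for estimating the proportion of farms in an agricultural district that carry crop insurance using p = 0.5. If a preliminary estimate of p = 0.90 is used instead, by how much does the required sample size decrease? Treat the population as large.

116

Conservative (p = 0.5): n = 1.75² × 0.25 / 0.065² ≈ 181.21 → 182.
Using p = 0.90: p(1−p) = 0.0900, so n = 1.75² × 0.0900 / 0.065² ≈ 65.24 → 66.
Reduction: 182 − 66 = 116.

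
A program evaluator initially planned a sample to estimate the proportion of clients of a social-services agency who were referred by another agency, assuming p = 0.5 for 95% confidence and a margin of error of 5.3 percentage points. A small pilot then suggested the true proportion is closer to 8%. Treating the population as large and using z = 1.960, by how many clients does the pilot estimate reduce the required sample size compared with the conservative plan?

241

Conservative (p = 0.5): n = 1.960² × 0.25 / 0.053² ≈ 341.90 → 342.
Using p = 0.08: p(1−p) = 0.0736, so n = 1.960² × 0.0736 / 0.053² ≈ 100.66 → 101.
Reduction: 342 − 101 = 241.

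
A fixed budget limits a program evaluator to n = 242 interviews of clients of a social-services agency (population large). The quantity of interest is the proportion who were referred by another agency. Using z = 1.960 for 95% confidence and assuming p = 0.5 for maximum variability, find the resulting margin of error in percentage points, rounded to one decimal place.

6.3

SE(p̂) = √[p(1−p)/n] = √[0.2500/242] = 0.03214.
E = z × SE = 1.960 × 0.03214 = 0.06300, or 6.3 percentage points.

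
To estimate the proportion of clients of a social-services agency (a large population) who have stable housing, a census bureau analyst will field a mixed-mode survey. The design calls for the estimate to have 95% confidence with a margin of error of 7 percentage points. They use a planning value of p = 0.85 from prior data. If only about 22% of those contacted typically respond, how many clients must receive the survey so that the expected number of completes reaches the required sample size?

455

For 95% confidence, z = 1.960.
Completed interviews needed: n₀ = 1.960² × 0.1275 / 0.070² ≈ 99.96 → 100.
At a 22% response rate, contacts needed = 100 / 0.22 ≈ 454.55 → 455.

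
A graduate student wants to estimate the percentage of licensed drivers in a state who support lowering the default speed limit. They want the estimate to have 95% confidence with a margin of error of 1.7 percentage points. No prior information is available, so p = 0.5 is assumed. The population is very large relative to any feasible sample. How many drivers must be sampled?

3324

For 95% confidence, z = 1.960.
With p = 0.5, p(1−p) = 0.25.
n = z²·p(1−p)/E² = 1.960² × 0.2500 / 0.017² = 3.8416 × 0.2500 / 0.000289 ≈ 3323.18.
Rounding up gives n = 3324.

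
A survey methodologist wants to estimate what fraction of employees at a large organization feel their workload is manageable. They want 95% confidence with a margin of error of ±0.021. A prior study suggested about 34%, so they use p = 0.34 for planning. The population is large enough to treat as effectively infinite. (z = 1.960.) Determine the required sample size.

1955

With p = 0.34, p(1−p) = 0.2244.
n = z²·p(1−p)/E² = 1.960² × 0.2244 / 0.021² = 3.8416 × 0.2244 / 0.000441 ≈ 1954.77.
Rounding up gives n = 1955.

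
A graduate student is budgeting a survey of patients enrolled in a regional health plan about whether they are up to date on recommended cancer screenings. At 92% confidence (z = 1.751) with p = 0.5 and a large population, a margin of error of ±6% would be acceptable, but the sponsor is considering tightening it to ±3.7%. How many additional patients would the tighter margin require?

At ±6%: n = 1.751² × 0.2500 / 0.060² ≈ 212.92 → 213.
At ±3.7%: n = 1.751² × 0.2500 / 0.037² ≈ 559.90 → 560.
Additional respondents: 560 − 213 = 347.

347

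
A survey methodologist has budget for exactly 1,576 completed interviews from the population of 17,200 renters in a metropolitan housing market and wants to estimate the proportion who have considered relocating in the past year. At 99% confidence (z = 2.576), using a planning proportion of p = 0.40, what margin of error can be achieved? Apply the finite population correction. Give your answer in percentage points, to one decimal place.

Finite-population factor: (N−n)/(N−1) = (17200−1576)/(17200−1) = 0.9084.
SE(p̂) = √[p(1−p)/n · (N−n)/(N−1)] = √[0.2400/1576 × 0.9084] = 0.01176.
E = z × SE = 2.576 × 0.01176 = 0.03030 ≈ 3.0 percentage points.

3.0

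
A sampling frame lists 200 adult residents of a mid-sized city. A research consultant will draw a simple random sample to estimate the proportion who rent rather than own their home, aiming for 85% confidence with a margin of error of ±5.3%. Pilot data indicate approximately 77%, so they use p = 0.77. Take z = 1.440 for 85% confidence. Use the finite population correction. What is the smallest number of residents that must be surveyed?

80

Unadjusted: n₀ = 1.440² × 0.77 × 0.23 / 0.053² ≈ 130.73, so n₀ = 131.
Finite population correction with N = 200: n = n₀ / (1 + (n₀−1)/N) = 131 / (1 + 130/200) = 131 / 1.6500 ≈ 79.39.
Rounding up, n = 80.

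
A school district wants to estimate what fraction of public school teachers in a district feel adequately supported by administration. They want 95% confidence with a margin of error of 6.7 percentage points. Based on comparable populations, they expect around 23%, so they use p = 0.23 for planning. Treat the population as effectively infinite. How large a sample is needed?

152

For 95% confidence, z = 1.960.
With p = 0.23, p(1−p) = 0.1771.
n = z²·p(1−p)/E² = 1.960² × 0.1771 / 0.067² = 3.8416 × 0.1771 / 0.004489 ≈ 151.56.
Rounding up gives n = 152.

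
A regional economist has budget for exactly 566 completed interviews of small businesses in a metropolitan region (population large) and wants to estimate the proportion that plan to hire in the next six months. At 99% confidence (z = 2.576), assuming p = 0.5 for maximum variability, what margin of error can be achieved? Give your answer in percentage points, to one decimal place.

5.4

SE(p̂) = √[p(1−p)/n] = √[0.2500/566] = 0.02102.
E = z × SE = 2.576 × 0.02102 = 0.05414, or 5.4 percentage points.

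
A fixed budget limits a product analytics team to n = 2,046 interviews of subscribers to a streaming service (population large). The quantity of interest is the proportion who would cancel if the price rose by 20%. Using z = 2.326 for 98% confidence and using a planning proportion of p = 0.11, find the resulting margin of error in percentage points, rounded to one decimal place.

SE(p̂) = √[p(1−p)/n] = √[0.0979/2046] = 0.00692.
E = z × SE = 2.326 × 0.00692 = 0.01609, or 1.6 percentage points.

1.6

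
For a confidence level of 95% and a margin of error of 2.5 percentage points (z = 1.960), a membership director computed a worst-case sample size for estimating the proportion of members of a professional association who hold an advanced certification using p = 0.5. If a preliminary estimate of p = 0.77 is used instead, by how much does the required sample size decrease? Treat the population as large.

Conservative (p = 0.5): n = 1.960² × 0.25 / 0.025² ≈ 1536.64 → 1537.
Using p = 0.77: p(1−p) = 0.1771, so n = 1.960² × 0.1771 / 0.025² ≈ 1088.56 → 1089.
Reduction: 1537 − 1089 = 448.

448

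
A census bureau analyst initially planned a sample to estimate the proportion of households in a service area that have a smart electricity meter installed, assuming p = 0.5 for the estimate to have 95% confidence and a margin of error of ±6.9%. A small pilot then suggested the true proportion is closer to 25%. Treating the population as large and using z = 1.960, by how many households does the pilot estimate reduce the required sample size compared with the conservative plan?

50

Conservative (p = 0.5): n = 1.960² × 0.25 / 0.069² ≈ 201.72 → 202.
Using p = 0.25: p(1−p) = 0.1875, so n = 1.960² × 0.1875 / 0.069² ≈ 151.29 → 152.
Reduction: 202 − 152 = 50.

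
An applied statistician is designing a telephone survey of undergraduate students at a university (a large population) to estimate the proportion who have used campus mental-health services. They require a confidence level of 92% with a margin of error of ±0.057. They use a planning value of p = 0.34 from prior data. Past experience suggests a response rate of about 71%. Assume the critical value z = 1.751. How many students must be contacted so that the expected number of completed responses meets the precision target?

299

Completed interviews needed: n₀ = 1.751² × 0.2244 / 0.057² ≈ 211.76 → 212.
At a 71% response rate, contacts needed = 212 / 0.71 ≈ 298.59 → 299.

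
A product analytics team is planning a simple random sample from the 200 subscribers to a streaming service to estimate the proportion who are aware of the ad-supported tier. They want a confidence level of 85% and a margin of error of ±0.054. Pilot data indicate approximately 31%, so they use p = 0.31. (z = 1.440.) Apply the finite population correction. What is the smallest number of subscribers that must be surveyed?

87

Unadjusted: n₀ = 1.440² × 0.31 × 0.69 / 0.054² ≈ 152.11, so n₀ = 153.
Finite population correction with N = 200: n = n₀ / (1 + (n₀−1)/N) = 153 / (1 + 152/200) = 153 / 1.7600 ≈ 86.93.
Rounding up, n = 87.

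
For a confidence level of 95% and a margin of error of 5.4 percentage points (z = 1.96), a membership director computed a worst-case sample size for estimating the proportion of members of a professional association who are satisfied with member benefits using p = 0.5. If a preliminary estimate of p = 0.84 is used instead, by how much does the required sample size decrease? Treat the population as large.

152

Conservative (p = 0.5): n = 1.96² × 0.25 / 0.054² ≈ 329.36 → 330.
Using p = 0.84: p(1−p) = 0.1344, so n = 1.96² × 0.1344 / 0.054² ≈ 177.06 → 178.
Reduction: 330 − 178 = 152.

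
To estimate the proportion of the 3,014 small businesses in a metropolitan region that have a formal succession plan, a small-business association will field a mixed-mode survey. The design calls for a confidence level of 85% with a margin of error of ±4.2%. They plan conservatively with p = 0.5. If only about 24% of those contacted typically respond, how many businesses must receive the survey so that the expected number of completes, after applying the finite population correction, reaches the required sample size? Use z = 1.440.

Completed interviews needed (unadjusted): n₀ = 1.440² × 0.2500 / 0.042² ≈ 293.88 → 294.
FPC for N = 3,014: n = 294 / (1 + 293/3014) = 294 / 1.0972 ≈ 267.95 → 268.
At a 24% response rate, contacts needed = 268 / 0.24 ≈ 1116.67 → 1117.

1117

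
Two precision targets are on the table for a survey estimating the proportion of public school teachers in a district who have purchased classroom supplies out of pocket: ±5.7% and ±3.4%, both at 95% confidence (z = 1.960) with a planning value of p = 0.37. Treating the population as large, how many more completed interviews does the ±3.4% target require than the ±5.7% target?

At ±5.7%: n = 1.960² × 0.2331 / 0.057² ≈ 275.62 → 276.
At ±3.4%: n = 1.960² × 0.2331 / 0.034² ≈ 774.63 → 775.
Additional respondents: 775 − 276 = 499.

499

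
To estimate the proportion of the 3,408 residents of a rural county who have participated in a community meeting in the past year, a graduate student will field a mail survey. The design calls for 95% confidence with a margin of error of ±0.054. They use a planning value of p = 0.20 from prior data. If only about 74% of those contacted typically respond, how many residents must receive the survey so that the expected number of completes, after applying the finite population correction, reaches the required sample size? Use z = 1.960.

Completed interviews needed (unadjusted): n₀ = 1.960² × 0.1600 / 0.054² ≈ 210.79 → 211.
FPC for N = 3,408: n = 211 / (1 + 210/3408) = 211 / 1.0616 ≈ 198.75 → 199.
At a 74% response rate, contacts needed = 199 / 0.74 ≈ 268.92 → 269.

269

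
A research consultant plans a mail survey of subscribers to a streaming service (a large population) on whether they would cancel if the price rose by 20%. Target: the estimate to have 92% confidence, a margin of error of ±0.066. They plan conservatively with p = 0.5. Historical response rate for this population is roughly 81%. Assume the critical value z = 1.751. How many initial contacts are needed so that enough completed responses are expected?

218

Completed interviews needed: n₀ = 1.751² × 0.2500 / 0.066² ≈ 175.96 → 176.
At an 81% response rate, contacts needed = 176 / 0.81 ≈ 217.28 → 218.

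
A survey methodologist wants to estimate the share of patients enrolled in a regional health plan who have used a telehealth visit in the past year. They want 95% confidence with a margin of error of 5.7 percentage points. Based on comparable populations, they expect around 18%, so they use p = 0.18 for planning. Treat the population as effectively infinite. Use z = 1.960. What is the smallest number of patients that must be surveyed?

175

With p = 0.18, p(1−p) = 0.1476.
n = z²·p(1−p)/E² = 1.960² × 0.1476 / 0.057² = 3.8416 × 0.1476 / 0.003249 ≈ 174.52.
Rounding up gives n = 175.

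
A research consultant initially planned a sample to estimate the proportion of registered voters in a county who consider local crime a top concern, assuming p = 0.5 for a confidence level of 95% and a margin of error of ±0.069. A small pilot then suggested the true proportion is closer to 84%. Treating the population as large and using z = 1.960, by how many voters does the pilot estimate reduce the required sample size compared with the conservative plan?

Conservative (p = 0.5): n = 1.960² × 0.25 / 0.069² ≈ 201.72 → 202.
Using p = 0.84: p(1−p) = 0.1344, so n = 1.960² × 0.1344 / 0.069² ≈ 108.45 → 109.
Reduction: 202 − 109 = 93.

93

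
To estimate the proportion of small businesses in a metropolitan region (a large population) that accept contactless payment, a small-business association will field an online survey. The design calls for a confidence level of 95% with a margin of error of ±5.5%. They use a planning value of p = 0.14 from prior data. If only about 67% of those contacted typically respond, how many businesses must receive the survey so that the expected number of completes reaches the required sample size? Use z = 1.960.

Completed interviews needed: n₀ = 1.960² × 0.1204 / 0.055² ≈ 152.90 → 153.
At a 67% response rate, contacts needed = 153 / 0.67 ≈ 228.36 → 229.

229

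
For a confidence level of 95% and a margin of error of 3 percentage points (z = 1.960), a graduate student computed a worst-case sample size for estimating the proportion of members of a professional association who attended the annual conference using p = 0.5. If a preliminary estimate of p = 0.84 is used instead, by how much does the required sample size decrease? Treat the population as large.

Conservative (p = 0.5): n = 1.960² × 0.25 / 0.030² ≈ 1067.11 → 1068.
Using p = 0.84: p(1−p) = 0.1344, so n = 1.960² × 0.1344 / 0.030² ≈ 573.68 → 574.
Reduction: 1068 − 574 = 494.

494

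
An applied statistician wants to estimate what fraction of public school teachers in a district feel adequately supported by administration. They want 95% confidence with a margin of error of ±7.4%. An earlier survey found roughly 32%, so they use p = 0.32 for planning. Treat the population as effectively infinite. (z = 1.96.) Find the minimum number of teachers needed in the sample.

With p = 0.32, p(1−p) = 0.2176.
n = z²·p(1−p)/E² = 1.96² × 0.2176 / 0.074² = 3.8416 × 0.2176 / 0.005476 ≈ 152.65.
Rounding up gives n = 153.

153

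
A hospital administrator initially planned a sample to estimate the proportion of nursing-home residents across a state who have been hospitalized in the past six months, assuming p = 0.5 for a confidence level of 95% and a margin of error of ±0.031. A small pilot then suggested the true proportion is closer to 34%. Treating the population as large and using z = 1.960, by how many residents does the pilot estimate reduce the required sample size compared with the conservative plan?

102

Conservative (p = 0.5): n = 1.960² × 0.25 / 0.031² ≈ 999.38 → 1000.
Using p = 0.34: p(1−p) = 0.2244, so n = 1.960² × 0.2244 / 0.031² ≈ 897.04 → 898.
Reduction: 1000 − 898 = 102.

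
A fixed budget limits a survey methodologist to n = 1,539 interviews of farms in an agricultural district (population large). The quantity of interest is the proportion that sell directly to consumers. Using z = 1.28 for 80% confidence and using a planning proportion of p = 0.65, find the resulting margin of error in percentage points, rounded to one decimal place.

SE(p̂) = √[p(1−p)/n] = √[0.2275/1539] = 0.01216.
E = z × SE = 1.28 × 0.01216 = 0.01556, or 1.6 percentage points.

1.6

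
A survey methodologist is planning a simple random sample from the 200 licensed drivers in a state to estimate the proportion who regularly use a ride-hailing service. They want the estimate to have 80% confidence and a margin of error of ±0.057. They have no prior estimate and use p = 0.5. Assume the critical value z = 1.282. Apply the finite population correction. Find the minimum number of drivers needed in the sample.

78

Unadjusted: n₀ = 1.282² × 0.50 × 0.50 / 0.057² ≈ 126.46, so n₀ = 127.
Finite population correction with N = 200: n = n₀ / (1 + (n₀−1)/N) = 127 / (1 + 126/200) = 127 / 1.6300 ≈ 77.91.
Rounding up, n = 78.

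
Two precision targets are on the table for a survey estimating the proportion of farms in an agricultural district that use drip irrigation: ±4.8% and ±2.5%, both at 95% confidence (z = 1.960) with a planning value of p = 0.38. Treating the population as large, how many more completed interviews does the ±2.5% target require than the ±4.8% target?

1056

At ±4.8%: n = 1.960² × 0.2356 / 0.048² ≈ 392.83 → 393.
At ±2.5%: n = 1.960² × 0.2356 / 0.025² ≈ 1448.13 → 1449.
Additional respondents: 1449 − 393 = 1056.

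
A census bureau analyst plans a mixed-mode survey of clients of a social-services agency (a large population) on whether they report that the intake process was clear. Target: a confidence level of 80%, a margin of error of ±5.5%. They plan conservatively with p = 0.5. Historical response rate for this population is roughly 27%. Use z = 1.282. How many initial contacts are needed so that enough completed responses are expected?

504

Completed interviews needed: n₀ = 1.282² × 0.2500 / 0.055² ≈ 135.83 → 136.
At a 27% response rate, contacts needed = 136 / 0.27 ≈ 503.70 → 504.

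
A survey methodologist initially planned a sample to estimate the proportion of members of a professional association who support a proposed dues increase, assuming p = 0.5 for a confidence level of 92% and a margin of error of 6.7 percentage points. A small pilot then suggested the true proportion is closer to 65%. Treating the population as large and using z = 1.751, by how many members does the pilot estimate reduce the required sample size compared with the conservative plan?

Conservative (p = 0.5): n = 1.751² × 0.25 / 0.067² ≈ 170.75 → 171.
Using p = 0.65: p(1−p) = 0.2275, so n = 1.751² × 0.2275 / 0.067² ≈ 155.38 → 156.
Reduction: 171 − 156 = 15.

15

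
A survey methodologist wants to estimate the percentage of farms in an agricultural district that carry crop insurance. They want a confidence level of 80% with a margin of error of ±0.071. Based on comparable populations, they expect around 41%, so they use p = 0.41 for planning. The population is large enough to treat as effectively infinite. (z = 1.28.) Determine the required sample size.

79

With p = 0.41, p(1−p) = 0.2419.
n = z²·p(1−p)/E² = 1.28² × 0.2419 / 0.071² = 1.6384 × 0.2419 / 0.005041 ≈ 78.62.
Rounding up gives n = 79.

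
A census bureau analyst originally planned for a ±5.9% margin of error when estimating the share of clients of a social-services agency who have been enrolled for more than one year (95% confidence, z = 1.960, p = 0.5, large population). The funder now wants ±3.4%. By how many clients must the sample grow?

555

At ±5.9%: n = 1.960² × 0.2500 / 0.059² ≈ 275.90 → 276.
At ±3.4%: n = 1.960² × 0.2500 / 0.034² ≈ 830.80 → 831.
Additional respondents: 831 − 276 = 555.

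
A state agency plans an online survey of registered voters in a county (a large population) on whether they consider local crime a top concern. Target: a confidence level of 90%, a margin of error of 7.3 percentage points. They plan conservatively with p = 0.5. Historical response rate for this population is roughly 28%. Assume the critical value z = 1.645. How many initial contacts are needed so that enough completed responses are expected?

454

Completed interviews needed: n₀ = 1.645² × 0.2500 / 0.073² ≈ 126.95 → 127.
At a 28% response rate, contacts needed = 127 / 0.28 ≈ 453.57 → 454.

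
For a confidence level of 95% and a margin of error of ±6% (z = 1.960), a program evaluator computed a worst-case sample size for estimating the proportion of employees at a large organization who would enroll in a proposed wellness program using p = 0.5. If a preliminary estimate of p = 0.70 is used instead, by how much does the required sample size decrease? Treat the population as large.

Conservative (p = 0.5): n = 1.960² × 0.25 / 0.060² ≈ 266.78 → 267.
Using p = 0.70: p(1−p) = 0.2100, so n = 1.960² × 0.2100 / 0.060² ≈ 224.09 → 225.
Reduction: 267 − 225 = 42.

42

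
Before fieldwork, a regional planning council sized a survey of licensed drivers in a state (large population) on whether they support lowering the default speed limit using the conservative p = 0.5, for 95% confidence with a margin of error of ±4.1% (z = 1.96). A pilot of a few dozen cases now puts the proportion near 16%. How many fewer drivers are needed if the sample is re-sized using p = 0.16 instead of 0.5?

Conservative (p = 0.5): n = 1.96² × 0.25 / 0.041² ≈ 571.33 → 572.
Using p = 0.16: p(1−p) = 0.1344, so n = 1.96² × 0.1344 / 0.041² ≈ 307.15 → 308.
Reduction: 572 − 308 = 264.

264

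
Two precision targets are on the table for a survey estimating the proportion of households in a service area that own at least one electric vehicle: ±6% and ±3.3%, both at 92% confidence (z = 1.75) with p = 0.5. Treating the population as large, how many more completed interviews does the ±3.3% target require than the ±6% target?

At ±6%: n = 1.75² × 0.2500 / 0.060² ≈ 212.67 → 213.
At ±3.3%: n = 1.75² × 0.2500 / 0.033² ≈ 703.05 → 704.
Additional respondents: 704 − 213 = 491.

491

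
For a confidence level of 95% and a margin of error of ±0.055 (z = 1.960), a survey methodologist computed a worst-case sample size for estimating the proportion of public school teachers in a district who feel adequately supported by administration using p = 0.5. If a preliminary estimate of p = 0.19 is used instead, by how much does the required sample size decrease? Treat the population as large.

122

Conservative (p = 0.5): n = 1.960² × 0.25 / 0.055² ≈ 317.49 → 318.
Using p = 0.19: p(1−p) = 0.1539, so n = 1.960² × 0.1539 / 0.055² ≈ 195.45 → 196.
Reduction: 318 − 196 = 122.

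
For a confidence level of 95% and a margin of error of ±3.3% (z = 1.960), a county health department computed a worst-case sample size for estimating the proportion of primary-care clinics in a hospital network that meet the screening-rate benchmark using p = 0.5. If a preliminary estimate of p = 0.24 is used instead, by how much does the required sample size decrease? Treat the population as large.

Conservative (p = 0.5): n = 1.960² × 0.25 / 0.033² ≈ 881.91 → 882.
Using p = 0.24: p(1−p) = 0.1824, so n = 1.960² × 0.1824 / 0.033² ≈ 643.44 → 644.
Reduction: 882 − 644 = 238.

238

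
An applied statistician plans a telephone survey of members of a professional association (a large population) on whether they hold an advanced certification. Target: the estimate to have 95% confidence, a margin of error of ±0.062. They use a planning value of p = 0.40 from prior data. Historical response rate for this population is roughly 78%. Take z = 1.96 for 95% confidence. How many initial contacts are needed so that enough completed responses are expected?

308

Completed interviews needed: n₀ = 1.96² × 0.2400 / 0.062² ≈ 239.85 → 240.
At a 78% response rate, contacts needed = 240 / 0.78 ≈ 307.69 → 308.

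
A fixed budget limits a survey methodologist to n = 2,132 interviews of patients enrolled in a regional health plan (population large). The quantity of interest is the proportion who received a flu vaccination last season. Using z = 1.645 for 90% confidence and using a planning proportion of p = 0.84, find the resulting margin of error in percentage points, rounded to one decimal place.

SE(p̂) = √[p(1−p)/n] = √[0.1344/2132] = 0.00794.
E = z × SE = 1.645 × 0.00794 = 0.01306, or 1.3 percentage points.

1.3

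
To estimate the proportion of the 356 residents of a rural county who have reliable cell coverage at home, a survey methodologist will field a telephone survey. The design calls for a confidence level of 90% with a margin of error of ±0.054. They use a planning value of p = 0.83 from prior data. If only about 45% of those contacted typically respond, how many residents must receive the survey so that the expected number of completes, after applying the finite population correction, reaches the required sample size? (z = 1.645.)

Completed interviews needed (unadjusted): n₀ = 1.645² × 0.1411 / 0.054² ≈ 130.94 → 131.
FPC for N = 356: n = 131 / (1 + 130/356) = 131 / 1.3652 ≈ 95.96 → 96.
At a 45% response rate, contacts needed = 96 / 0.45 ≈ 213.33 → 214.

214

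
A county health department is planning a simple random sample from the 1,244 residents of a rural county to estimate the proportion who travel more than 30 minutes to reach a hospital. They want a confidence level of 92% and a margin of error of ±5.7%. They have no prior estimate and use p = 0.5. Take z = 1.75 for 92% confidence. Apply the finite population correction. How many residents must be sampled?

199

Unadjusted: n₀ = 1.75² × 0.50 × 0.50 / 0.057² ≈ 235.65, so n₀ = 236.
Finite population correction with N = 1,244: n = n₀ / (1 + (n₀−1)/N) = 236 / (1 + 235/1244) = 236 / 1.1889 ≈ 198.50.
Rounding up, n = 199.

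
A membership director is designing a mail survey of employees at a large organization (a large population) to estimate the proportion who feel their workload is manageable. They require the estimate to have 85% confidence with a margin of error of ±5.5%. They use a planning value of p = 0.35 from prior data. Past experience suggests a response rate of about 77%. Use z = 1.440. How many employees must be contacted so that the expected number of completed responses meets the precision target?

Completed interviews needed: n₀ = 1.440² × 0.2275 / 0.055² ≈ 155.95 → 156.
At a 77% response rate, contacts needed = 156 / 0.77 ≈ 202.60 → 203.

203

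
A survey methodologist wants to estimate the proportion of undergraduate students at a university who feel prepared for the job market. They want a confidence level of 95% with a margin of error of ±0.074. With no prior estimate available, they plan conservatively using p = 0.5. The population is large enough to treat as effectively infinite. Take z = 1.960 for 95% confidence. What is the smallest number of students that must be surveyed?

With p = 0.5, p(1−p) = 0.25.
n = z²·p(1−p)/E² = 1.960² × 0.2500 / 0.074² = 3.8416 × 0.2500 / 0.005476 ≈ 175.38.
Rounding up gives n = 176.

176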